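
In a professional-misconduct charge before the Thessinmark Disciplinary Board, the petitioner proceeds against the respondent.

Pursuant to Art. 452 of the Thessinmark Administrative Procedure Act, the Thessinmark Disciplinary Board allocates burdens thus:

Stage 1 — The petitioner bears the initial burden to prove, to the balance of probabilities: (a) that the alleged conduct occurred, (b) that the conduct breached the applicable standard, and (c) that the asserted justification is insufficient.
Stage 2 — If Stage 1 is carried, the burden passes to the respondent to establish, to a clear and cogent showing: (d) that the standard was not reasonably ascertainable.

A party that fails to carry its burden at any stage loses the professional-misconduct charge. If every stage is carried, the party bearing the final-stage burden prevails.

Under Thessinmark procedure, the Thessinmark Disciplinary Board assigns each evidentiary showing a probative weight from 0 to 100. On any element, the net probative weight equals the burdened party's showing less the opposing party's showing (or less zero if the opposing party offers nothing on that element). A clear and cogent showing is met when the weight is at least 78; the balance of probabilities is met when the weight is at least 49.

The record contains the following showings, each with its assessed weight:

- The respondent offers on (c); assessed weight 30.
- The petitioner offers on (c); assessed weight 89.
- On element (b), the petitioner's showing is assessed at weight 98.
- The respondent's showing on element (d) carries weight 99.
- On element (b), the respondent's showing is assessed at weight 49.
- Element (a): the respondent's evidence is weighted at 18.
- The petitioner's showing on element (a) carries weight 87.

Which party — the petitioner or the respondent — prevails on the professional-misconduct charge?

respondent

Stage 1 — burden on petitioner; standard: the balance of probabilities (weight is at least 49).
    (a): 87 − 18 = 69 ≥ 49 [met]
    (b): 98 − 49 = 49 ≥ 49 [met]
    (c): 89 − 30 = 59 ≥ 49 [met]
  Stage 1 carried; the burden shifts to the respondent.
Stage 2 — burden on respondent; standard: a clear and cogent showing (weight is at least 78).
    (d): 99 ≥ 78 [met]
  All elements met at the final stage.
All stages carried — the respondent prevails.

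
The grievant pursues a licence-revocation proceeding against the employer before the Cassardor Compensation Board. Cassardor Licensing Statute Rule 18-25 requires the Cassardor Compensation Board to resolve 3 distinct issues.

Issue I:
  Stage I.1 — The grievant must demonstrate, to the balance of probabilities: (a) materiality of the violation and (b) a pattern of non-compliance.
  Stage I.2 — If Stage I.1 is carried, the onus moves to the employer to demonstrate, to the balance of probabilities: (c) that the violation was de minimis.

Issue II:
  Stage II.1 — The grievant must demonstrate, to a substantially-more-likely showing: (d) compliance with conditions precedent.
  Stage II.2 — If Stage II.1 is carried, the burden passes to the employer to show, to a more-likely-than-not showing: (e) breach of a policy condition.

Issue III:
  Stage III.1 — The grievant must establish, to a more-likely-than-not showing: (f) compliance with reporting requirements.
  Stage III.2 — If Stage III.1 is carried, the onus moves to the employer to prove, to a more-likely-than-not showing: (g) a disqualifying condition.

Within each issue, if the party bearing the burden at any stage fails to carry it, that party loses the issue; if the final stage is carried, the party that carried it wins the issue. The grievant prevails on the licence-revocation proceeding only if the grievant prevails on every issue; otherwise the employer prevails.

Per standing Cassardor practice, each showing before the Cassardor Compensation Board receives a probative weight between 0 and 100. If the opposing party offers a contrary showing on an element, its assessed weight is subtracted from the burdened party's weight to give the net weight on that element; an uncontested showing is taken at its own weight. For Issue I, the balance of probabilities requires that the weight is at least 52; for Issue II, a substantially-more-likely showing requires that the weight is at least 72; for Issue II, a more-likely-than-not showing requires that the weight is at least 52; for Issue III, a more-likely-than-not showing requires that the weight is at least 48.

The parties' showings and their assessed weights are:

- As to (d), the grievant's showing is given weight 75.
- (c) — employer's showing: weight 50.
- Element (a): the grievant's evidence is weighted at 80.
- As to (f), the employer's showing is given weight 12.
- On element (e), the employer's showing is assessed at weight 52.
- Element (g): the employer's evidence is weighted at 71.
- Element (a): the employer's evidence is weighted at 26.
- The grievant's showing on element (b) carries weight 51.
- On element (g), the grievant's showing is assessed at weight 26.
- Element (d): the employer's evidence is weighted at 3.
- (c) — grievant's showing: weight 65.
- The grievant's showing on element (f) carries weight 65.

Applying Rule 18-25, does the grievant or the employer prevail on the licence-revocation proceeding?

— Issue I —
Stage I.1 (grievant, the balance of probabilities, weight is at least 52): (a) net 80−26=54 ≥ 52 — meets; (b) 51 < 52 — fails.
  Not every element is met, so the grievant fails to carry Stage I.1.
The analysis ends at Stage I.1; the employer prevails on this issue.
— Issue II —
At Stage II.1 the grievant must meet a substantially-more-likely showing (weight is at least 72): on (d) the weight is 75 less the opposing 3 gives net 72, which does reach 72, so (d) meets the standard.
  The grievant carries Stage II.1; the employer now bears the burden.
At Stage II.2 the employer must meet a more-likely-than-not showing (weight is at least 52): on (e) the weight is 52, ≥ 52, so (e) meets the standard.
  Stage II.2 carried; the final stage is satisfied.
Every stage carried; the employer prevails on this issue.
— Issue III —
Stage III.1 (grievant, a more-likely-than-not showing, weight is at least 48): (f) net 65−12=53 ≥ 48 — meets.
  The grievant carries Stage III.1; the employer now bears the burden.
Stage III.2 (employer, a more-likely-than-not showing, weight is at least 48): (g) net 71−26=45 < 48 — fails.
  The employer does not carry Stage III.2.
So the grievant prevails on this issue.
Per-issue: Issue I → employer; Issue II → employer; Issue III → grievant. The grievant must prevail on every issue; overall, the employer prevails.

employer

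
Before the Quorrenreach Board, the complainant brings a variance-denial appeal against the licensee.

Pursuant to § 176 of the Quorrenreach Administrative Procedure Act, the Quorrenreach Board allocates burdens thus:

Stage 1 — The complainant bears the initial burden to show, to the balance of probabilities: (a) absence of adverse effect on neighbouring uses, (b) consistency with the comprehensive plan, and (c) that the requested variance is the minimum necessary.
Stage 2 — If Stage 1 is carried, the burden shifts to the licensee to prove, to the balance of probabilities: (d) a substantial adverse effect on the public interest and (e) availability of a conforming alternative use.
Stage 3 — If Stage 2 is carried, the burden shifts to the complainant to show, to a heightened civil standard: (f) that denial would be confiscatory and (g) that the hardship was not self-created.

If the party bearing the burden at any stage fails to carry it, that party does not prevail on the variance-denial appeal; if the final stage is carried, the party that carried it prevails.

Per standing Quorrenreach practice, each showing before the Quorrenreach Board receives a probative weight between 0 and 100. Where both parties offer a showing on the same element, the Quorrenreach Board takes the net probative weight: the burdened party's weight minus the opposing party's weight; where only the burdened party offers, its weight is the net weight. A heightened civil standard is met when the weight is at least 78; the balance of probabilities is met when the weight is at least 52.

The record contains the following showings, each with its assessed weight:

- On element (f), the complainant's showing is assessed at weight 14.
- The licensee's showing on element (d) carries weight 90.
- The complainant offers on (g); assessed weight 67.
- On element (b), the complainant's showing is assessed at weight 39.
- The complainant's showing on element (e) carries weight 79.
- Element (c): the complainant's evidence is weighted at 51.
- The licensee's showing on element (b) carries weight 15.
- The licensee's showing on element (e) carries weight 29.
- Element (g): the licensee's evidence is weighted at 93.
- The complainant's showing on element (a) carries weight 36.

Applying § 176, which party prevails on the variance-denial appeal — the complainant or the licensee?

At Stage 1 the complainant must meet the balance of probabilities (weight is at least 52): on (a) the weight is 36, < 52, so (a) does not meet the standard; on (b) the weight is 39 less the opposing 15 gives net 24, which does not reach 52, so (b) does not meet the standard; on (c) the weight is 51, which does not reach 52, so (c) does not meet the standard.
  Not every element is met, so the complainant fails to carry Stage 1.
So the licensee prevails.

licensee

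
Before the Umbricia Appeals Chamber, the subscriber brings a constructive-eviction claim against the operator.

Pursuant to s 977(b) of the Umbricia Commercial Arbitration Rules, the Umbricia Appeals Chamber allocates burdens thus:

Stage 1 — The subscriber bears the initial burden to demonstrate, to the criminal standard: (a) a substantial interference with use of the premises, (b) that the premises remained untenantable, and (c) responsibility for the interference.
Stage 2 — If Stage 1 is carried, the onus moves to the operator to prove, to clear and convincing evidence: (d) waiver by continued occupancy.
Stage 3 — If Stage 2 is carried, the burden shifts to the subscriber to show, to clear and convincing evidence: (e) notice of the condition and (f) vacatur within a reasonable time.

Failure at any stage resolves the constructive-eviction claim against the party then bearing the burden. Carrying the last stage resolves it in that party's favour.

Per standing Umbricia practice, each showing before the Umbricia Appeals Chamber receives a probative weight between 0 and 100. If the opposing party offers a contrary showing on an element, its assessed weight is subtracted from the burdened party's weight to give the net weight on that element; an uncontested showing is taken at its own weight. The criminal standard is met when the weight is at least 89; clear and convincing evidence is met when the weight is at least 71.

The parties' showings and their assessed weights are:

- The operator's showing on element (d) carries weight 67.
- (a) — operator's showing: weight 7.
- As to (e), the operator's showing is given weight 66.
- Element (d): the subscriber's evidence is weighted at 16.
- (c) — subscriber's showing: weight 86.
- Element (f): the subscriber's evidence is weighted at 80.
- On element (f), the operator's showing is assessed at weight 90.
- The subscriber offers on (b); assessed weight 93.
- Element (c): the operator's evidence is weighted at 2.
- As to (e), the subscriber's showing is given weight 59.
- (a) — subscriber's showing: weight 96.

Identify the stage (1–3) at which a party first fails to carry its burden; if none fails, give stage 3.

stage 1

Stage 1 — burden on subscriber; standard: the criminal standard (weight is at least 89).
    (a): 96 − 7 = 89 ≥ 89 [met]
    (b): 93 ≥ 89 [met]
    (c): 86 − 2 = 84 < 89 [not met]
  Stage 1 not carried; the subscriber fails its burden.
So the operator prevails.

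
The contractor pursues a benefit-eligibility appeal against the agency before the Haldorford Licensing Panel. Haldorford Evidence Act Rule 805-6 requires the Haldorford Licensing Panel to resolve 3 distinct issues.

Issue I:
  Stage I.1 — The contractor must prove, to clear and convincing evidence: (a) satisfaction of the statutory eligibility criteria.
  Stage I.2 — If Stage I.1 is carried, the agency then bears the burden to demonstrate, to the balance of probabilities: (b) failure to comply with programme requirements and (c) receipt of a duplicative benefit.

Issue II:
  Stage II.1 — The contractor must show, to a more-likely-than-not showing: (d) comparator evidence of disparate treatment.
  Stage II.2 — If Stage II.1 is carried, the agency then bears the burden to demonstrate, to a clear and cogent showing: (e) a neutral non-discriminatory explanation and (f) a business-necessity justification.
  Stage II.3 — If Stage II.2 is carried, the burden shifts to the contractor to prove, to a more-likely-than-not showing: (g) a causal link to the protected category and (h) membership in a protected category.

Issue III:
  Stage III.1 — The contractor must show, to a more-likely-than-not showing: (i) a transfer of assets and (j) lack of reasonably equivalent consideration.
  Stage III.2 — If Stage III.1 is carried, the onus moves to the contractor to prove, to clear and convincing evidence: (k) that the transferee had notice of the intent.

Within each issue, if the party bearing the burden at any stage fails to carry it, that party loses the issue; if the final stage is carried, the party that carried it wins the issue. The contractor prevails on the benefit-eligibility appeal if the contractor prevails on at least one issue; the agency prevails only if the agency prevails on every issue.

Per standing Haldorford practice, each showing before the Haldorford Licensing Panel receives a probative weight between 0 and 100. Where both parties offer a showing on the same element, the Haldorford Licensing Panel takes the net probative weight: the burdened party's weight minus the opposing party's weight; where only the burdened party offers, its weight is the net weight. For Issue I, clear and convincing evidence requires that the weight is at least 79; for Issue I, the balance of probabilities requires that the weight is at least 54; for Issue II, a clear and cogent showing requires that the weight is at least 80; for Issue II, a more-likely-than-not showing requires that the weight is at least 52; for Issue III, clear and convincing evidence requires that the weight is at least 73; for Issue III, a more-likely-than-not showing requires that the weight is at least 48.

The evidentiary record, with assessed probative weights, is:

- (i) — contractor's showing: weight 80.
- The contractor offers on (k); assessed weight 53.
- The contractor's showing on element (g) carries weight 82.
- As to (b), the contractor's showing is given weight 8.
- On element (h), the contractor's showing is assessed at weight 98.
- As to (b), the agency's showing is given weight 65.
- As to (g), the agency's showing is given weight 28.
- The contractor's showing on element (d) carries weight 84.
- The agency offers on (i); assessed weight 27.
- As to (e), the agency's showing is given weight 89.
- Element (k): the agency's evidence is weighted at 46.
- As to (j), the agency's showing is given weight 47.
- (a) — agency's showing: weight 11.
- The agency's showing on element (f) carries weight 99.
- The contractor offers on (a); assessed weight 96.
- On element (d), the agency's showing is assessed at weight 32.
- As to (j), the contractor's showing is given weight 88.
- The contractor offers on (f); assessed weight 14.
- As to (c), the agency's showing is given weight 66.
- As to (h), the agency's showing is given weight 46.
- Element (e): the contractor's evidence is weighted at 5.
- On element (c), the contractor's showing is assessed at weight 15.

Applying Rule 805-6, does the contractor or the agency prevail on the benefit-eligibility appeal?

contractor

— Issue I —
Stage I.1 (contractor, clear and convincing evidence, weight is at least 79): (a) net 96−11=85 ≥ 79 — meets.
  All elements met. The burden passes to the agency.
Stage I.2 (agency, the balance of probabilities, weight is at least 54): (b) net 65−8=57 ≥ 54 — meets; (c) net 66−15=51 < 54 — fails.
  Not every element is met, so the agency fails to carry Stage I.2.
The analysis ends at Stage I.2; the contractor prevails on this issue.
— Issue II —
Stage II.1 — burden on contractor; standard: a more-likely-than-not showing (weight is at least 52).
    (d): 84 − 32 = 52 ≥ 52 [met]
  All elements met. The burden passes to the agency.
Stage II.2 — burden on agency; standard: a clear and cogent showing (weight is at least 80).
    (e): 89 − 5 = 84 ≥ 80 [met]
    (f): 99 − 14 = 85 ≥ 80 [met]
  All elements met. The burden passes to the contractor.
Stage II.3 — burden on contractor; standard: a more-likely-than-not showing (weight is at least 52).
    (g): 82 − 28 = 54 ≥ 52 [met]
    (h): 98 − 46 = 52 ≥ 52 [met]
  All elements met at the final stage.
With every stage satisfied, the contractor prevails on this issue.
— Issue III —
Stage III.1 — burden on contractor; standard: a more-likely-than-not showing (weight is at least 48).
    (i): 80 − 27 = 53 ≥ 48 [met]
    (j): 88 − 47 = 41 < 48 [not met]
  Not every element is met, so the contractor fails to carry Stage III.1.
The agency prevails on this issue.
Per-issue: Issue I → contractor; Issue II → contractor; Issue III → agency. The contractor must prevail on at least one issue; overall, the contractor prevails.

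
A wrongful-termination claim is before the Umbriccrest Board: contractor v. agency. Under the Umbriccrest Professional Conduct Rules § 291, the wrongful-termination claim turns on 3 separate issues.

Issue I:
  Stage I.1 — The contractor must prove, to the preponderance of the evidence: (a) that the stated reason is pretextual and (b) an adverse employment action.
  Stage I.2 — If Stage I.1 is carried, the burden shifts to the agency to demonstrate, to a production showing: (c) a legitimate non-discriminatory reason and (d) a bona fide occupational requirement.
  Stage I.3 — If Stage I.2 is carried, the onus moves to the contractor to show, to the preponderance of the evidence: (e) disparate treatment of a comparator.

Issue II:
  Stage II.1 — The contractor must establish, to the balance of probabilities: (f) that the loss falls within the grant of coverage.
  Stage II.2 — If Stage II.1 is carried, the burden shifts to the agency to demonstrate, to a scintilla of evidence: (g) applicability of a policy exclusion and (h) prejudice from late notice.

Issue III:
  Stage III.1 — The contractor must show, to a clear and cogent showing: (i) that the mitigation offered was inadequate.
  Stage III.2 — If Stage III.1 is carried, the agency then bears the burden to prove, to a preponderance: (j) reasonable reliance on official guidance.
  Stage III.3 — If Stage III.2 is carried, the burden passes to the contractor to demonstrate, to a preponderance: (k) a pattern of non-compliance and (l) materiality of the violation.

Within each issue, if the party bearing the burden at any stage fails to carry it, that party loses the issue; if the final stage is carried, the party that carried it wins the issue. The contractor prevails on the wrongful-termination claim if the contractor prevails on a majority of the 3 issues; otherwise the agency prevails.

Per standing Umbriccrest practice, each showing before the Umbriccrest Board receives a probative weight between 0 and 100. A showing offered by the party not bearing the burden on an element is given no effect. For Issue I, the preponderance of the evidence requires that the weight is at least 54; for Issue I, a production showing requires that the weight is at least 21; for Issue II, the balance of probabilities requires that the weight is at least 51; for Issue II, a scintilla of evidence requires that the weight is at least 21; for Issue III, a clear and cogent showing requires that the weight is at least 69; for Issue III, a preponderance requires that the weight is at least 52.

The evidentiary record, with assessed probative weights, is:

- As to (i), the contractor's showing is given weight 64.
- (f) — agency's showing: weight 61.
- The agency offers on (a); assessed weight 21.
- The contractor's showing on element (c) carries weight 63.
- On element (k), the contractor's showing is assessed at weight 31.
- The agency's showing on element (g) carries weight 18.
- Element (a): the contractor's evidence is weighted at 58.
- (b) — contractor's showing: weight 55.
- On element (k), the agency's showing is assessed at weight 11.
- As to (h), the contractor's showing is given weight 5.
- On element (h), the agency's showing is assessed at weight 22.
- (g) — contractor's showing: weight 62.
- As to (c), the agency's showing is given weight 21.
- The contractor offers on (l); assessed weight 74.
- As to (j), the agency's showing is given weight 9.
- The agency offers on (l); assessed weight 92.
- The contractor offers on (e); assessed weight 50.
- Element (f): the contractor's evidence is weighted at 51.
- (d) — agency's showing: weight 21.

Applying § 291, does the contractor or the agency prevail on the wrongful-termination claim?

— Issue I —
Stage I.1 — burden on contractor; standard: the preponderance of the evidence (weight is at least 54).
    (a): 58 (agency's 21 disregarded) ≥ 54 [met]
    (b): 55 ≥ 54 [met]
  All elements met. The burden passes to the agency.
Stage I.2 — burden on agency; standard: a production showing (weight is at least 21).
    (c): 21 (contractor's 63 disregarded) ≥ 21 [met]
    (d): 21 ≥ 21 [met]
  All elements met. The burden passes to the contractor.
Stage I.3 — burden on contractor; standard: the preponderance of the evidence (weight is at least 54).
    (e): 50 < 54 [not met]
  The contractor does not carry Stage I.3.
So the agency prevails on this issue.
— Issue II —
Stage II.1 (contractor, the balance of probabilities, weight is at least 51): (f) 51 (agency's 61 disregarded) ≥ 51 — meets.
  Stage II.1 carried; the burden shifts to the agency.
Stage II.2 (agency, a scintilla of evidence, weight is at least 21): (g) 18 (contractor's 62 disregarded) < 21 — fails; (h) 22 (contractor's 5 disregarded) ≥ 21 — meets.
  Not every element is met, so the agency fails to carry Stage II.2.
The contractor prevails on this issue.
— Issue III —
Stage III.1 — burden on contractor; standard: a clear and cogent showing (weight is at least 69).
    (i): 64 < 69 [not met]
  The contractor does not carry Stage III.1.
So the agency prevails on this issue.
Per-issue: Issue I → agency; Issue II → contractor; Issue III → agency. The contractor must prevail on a majority of issues; overall, the agency prevails.

agency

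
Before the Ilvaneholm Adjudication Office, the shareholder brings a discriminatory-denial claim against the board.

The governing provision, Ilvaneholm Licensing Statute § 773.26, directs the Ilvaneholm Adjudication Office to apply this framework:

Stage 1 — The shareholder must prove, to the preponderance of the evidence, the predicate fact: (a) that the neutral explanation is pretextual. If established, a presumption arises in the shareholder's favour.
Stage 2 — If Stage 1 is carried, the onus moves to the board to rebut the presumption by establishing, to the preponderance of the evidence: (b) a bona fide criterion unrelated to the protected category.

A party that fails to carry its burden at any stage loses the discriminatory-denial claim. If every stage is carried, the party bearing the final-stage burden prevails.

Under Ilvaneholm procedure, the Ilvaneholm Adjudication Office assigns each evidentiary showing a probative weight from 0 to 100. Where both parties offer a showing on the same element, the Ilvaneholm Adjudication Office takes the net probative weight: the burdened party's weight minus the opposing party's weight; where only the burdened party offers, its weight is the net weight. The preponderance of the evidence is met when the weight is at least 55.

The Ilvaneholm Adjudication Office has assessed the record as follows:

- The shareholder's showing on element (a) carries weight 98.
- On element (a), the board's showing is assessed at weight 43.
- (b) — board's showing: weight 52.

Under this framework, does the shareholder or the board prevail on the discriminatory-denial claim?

shareholder

Stage 1 (shareholder, the preponderance of the evidence, weight is at least 55): (a) net 98−43=55 ≥ 55 — meets.
  The shareholder carries Stage 1; the board now bears the burden.
Stage 2 (board, the preponderance of the evidence, weight is at least 55): (b) 52 < 55 — fails.
  Stage 2 not carried; the board fails its burden.
So the shareholder prevails.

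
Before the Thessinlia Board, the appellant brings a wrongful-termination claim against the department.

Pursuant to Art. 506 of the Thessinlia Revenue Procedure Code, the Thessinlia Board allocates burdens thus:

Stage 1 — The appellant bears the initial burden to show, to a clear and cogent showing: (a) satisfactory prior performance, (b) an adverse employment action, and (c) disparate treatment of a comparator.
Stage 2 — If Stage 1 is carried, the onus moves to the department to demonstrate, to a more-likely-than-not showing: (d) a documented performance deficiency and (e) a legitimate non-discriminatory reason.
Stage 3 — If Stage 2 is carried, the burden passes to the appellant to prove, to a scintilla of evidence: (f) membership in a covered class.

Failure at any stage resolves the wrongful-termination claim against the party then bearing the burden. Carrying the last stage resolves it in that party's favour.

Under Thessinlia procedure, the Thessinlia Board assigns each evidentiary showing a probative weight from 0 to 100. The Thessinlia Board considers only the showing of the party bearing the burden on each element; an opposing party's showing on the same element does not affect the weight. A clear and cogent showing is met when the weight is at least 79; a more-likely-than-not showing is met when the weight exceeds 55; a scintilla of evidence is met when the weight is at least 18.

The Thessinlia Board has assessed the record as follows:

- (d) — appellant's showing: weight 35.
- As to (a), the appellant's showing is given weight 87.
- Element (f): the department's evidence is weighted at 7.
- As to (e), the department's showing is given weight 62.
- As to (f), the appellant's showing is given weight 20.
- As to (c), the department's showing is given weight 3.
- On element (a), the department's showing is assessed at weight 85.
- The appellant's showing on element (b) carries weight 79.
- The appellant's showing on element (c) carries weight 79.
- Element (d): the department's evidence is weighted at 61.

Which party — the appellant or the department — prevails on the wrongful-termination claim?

Stage 1 — burden on appellant; standard: a clear and cogent showing (weight is at least 79).
    (a): 87 (department's 85 disregarded) ≥ 79 [met]
    (b): 79 ≥ 79 [met]
    (c): 79 (department's 3 disregarded) ≥ 79 [met]
  The appellant carries Stage 1; the department now bears the burden.
Stage 2 — burden on department; standard: a more-likely-than-not showing (weight exceeds 55).
    (d): 61 (appellant's 35 disregarded) > 55 [met]
    (e): 62 > 55 [met]
  The department carries Stage 2; the appellant now bears the burden.
Stage 3 — burden on appellant; standard: a scintilla of evidence (weight is at least 18).
    (f): 20 (department's 7 disregarded) ≥ 18 [met]
  Stage 3 carried; the final stage is satisfied.
With every stage satisfied, the appellant prevails.

appellant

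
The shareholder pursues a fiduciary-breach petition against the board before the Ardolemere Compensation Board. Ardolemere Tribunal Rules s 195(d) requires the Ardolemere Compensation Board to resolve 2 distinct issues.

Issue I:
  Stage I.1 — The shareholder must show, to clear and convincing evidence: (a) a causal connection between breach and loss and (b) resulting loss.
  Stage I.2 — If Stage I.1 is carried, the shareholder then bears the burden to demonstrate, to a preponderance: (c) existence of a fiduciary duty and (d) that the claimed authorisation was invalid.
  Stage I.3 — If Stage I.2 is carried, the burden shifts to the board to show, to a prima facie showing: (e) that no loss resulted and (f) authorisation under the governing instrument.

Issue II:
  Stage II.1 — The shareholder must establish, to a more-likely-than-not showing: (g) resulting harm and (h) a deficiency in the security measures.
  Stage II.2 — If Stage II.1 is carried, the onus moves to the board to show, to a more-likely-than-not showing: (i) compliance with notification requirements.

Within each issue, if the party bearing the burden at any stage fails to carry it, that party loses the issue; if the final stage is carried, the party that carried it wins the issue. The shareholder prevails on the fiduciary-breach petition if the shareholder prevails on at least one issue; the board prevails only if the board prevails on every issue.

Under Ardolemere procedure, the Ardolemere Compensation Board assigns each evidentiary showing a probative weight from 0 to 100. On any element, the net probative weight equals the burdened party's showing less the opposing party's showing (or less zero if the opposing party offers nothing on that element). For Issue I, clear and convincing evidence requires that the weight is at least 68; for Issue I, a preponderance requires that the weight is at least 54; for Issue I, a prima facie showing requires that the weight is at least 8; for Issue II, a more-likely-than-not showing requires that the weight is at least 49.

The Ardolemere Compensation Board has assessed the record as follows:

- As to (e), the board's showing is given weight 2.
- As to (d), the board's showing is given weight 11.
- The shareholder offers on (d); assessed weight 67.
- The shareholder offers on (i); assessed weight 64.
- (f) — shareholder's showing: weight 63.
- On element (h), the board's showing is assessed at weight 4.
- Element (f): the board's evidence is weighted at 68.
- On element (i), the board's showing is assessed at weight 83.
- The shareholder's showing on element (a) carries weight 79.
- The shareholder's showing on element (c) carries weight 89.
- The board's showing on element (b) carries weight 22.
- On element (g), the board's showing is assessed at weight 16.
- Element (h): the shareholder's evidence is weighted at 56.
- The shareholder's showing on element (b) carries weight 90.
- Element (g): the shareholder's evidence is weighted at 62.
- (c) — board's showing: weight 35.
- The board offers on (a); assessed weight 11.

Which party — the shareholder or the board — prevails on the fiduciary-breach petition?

shareholder

— Issue I —
Stage I.1 — burden on shareholder; standard: clear and convincing evidence (weight is at least 68).
    (a): 79 − 11 = 68 ≥ 68 [met]
    (b): 90 − 22 = 68 ≥ 68 [met]
  Stage I.1 carried; the burden remains with the shareholder.
Stage I.2 — burden on shareholder; standard: a preponderance (weight is at least 54).
    (c): 89 − 35 = 54 ≥ 54 [met]
    (d): 67 − 11 = 56 ≥ 54 [met]
  Stage I.2 carried; the burden shifts to the board.
Stage I.3 — burden on board; standard: a prima facie showing (weight is at least 8).
    (e): 2 < 8 [not met]
    (f): 68 − 63 = 5 < 8 [not met]
  Stage I.3 not carried; the board fails its burden.
So the shareholder prevails on this issue.
— Issue II —
Stage II.1 (shareholder, a more-likely-than-not showing, weight is at least 49): (g) net 62−16=46 < 49 — fails; (h) net 56−4=52 ≥ 49 — meets.
  Not every element is met, so the shareholder fails to carry Stage II.1.
The analysis ends at Stage II.1; the board prevails on this issue.
Per-issue: Issue I → shareholder; Issue II → board. The shareholder must prevail on at least one issue; overall, the shareholder prevails.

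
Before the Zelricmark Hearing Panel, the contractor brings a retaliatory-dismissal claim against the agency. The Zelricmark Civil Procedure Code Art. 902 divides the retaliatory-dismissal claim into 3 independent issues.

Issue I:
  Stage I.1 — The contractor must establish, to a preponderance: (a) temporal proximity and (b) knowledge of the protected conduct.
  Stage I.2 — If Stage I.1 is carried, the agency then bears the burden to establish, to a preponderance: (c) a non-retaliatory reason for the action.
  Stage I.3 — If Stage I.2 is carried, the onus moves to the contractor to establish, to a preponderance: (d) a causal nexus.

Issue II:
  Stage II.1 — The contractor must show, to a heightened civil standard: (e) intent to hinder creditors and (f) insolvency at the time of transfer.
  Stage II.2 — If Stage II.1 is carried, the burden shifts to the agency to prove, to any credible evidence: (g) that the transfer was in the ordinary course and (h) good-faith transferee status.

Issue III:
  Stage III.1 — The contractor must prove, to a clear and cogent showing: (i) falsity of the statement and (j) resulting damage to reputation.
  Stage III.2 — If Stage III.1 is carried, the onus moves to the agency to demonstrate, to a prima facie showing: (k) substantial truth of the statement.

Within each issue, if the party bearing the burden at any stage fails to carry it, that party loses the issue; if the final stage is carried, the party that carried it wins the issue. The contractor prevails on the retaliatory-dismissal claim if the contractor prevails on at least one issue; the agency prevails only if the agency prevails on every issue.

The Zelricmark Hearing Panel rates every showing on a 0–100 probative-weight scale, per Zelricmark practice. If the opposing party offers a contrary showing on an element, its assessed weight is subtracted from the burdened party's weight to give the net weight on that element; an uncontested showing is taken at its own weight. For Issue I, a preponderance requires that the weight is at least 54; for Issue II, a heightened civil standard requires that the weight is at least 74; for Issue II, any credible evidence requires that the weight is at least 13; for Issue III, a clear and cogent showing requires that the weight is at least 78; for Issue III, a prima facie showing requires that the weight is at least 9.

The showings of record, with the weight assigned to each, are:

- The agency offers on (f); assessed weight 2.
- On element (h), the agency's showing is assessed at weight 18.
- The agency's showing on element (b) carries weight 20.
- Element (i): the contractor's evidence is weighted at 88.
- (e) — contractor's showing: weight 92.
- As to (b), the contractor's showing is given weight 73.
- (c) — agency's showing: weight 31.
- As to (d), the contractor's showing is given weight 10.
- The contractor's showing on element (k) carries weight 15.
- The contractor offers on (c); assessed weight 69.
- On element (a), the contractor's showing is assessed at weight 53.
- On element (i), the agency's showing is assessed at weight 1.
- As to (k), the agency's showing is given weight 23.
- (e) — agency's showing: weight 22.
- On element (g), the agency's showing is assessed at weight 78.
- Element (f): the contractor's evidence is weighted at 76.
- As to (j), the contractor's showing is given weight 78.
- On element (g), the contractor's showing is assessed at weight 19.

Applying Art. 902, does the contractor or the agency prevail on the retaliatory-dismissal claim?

contractor

— Issue I —
Stage I.1 (contractor, a preponderance, weight is at least 54): (a) 53 < 54 — fails; (b) net 73−20=53 < 54 — fails.
  The contractor does not carry Stage I.1.
The analysis ends at Stage I.1; the agency prevails on this issue.
— Issue II —
Stage II.1 (contractor, a heightened civil standard, weight is at least 74): (e) net 92−22=70 < 74 — fails; (f) net 76−2=74 ≥ 74 — meets.
  The contractor does not carry Stage II.1.
The agency prevails on this issue.
— Issue III —
Stage III.1 — burden on contractor; standard: a clear and cogent showing (weight is at least 78).
    (i): 88 − 1 = 87 ≥ 78 [met]
    (j): 78 ≥ 78 [met]
  All elements met. The burden passes to the agency.
Stage III.2 — burden on agency; standard: a prima facie showing (weight is at least 9).
    (k): 23 − 15 = 8 < 9 [not met]
  Not every element is met, so the agency fails to carry Stage III.2.
The contractor prevails on this issue.
Per-issue: Issue I → agency; Issue II → agency; Issue III → contractor. The contractor must prevail on at least one issue; overall, the contractor prevails.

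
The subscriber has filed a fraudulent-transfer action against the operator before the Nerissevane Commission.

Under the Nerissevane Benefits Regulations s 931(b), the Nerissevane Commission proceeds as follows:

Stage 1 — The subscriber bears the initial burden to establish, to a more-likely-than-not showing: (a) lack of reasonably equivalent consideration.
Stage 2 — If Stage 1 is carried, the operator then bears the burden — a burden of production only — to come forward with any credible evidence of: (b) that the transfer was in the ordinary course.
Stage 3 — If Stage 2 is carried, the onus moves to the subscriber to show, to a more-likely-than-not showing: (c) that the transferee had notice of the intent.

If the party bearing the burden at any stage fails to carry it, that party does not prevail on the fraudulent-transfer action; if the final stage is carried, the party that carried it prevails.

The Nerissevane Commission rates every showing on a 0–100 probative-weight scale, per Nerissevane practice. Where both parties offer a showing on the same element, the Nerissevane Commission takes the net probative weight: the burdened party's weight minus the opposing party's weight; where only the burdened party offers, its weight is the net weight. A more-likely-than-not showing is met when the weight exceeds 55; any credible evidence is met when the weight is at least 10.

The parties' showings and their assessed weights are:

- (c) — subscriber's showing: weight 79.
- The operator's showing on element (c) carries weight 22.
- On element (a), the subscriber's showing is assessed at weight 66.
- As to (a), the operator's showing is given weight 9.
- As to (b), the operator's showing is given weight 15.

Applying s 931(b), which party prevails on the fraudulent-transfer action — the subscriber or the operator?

Stage 1 (subscriber, a more-likely-than-not showing, weight exceeds 55): (a) net 66−9=57 > 55 — meets.
  The subscriber carries Stage 1; the operator now bears the burden.
Stage 2 (operator, any credible evidence, weight is at least 10): (b) 15 ≥ 10 — meets.
  Stage 2 is satisfied; the onus moves to the subscriber.
Stage 3 (subscriber, a more-likely-than-not showing, weight exceeds 55): (c) net 79−22=57 > 55 — meets.
  All elements met at the final stage.
With every stage satisfied, the subscriber prevails.

subscriber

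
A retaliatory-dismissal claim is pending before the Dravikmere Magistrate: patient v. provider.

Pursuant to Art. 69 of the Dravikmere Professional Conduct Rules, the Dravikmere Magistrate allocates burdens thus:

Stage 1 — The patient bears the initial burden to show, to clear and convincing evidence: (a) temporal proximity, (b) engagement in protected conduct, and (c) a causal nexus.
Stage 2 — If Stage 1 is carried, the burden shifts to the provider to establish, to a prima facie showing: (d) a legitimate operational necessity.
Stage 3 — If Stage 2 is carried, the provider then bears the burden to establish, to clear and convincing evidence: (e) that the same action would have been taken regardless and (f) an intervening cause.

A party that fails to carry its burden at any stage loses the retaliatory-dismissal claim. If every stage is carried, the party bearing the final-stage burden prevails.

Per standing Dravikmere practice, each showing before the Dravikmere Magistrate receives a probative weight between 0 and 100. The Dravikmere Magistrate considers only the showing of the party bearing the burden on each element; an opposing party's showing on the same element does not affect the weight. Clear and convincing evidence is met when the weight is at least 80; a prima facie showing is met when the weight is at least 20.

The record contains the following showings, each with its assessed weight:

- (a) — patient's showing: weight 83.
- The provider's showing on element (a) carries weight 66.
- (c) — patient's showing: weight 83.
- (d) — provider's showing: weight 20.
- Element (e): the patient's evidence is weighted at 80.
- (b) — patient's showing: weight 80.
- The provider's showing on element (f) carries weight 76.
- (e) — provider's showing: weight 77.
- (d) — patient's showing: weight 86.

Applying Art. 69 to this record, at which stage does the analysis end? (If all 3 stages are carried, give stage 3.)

Stage 1 (patient, clear and convincing evidence, weight is at least 80): (a) 83 (provider's 66 disregarded) ≥ 80 — meets; (b) 80 ≥ 80 — meets; (c) 83 ≥ 80 — meets.
  The patient carries Stage 1; the provider now bears the burden.
Stage 2 (provider, a prima facie showing, weight is at least 20): (d) 20 (patient's 86 disregarded) ≥ 20 — meets.
  All elements met. The provider retains the burden for Stage 3.
Stage 3 (provider, clear and convincing evidence, weight is at least 80): (e) 77 (patient's 80 disregarded) < 80 — fails; (f) 76 < 80 — fails.
  Not every element is met, so the provider fails to carry Stage 3.
So the patient prevails.

stage 3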